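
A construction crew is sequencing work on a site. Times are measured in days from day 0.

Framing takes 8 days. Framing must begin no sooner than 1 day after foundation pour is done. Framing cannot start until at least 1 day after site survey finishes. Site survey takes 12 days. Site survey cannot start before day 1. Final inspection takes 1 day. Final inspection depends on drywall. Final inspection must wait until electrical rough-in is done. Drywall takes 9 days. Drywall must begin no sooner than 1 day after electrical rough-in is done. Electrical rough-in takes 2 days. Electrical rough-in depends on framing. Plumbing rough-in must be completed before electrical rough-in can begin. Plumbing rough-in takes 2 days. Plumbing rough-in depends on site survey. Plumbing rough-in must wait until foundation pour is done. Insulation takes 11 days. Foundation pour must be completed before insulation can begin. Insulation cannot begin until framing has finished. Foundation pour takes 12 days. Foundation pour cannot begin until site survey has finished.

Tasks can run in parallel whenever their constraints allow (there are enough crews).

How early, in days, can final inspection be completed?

Site survey cannot begin until its own release at day 1. It runs from day 1 to 1 + 12 = day 13.
After site survey (finishes day 13), foundation pour can start at day 13 and finishes at day 25.
Plumbing rough-in cannot start until site survey (finishes day 13); foundation pour (finishes day 25). The controlling bound is day 25, so plumbing rough-in finishes at 25 + 2 = day 27.
Framing has to wait for foundation pour (finishes day 25, plus 1-day gap → day 26); site survey (finishes day 13, plus 1-day gap → day 14). The latest of these is day 26, so framing runs day 26 to 26 + 8 = day 34.
Electrical rough-in needs all of framing (finishes day 34); plumbing rough-in (finishes day 27). That puts its earliest start at day 34; it finishes at 34 + 2 = day 36.
Drywall waits on electrical rough-in (finishes day 36, plus 1-day gap → day 37), so it starts at day 37 and finishes at 37 + 9 = day 46.
For final inspection: drywall (finishes day 46); electrical rough-in (finishes day 36). Taking the maximum gives a start of day 46, and it finishes at 46 + 1 = day 47.

47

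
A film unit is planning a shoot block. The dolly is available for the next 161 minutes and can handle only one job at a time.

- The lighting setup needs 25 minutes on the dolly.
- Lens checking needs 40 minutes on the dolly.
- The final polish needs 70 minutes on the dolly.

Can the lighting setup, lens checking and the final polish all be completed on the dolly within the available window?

Running back to back, the jobs need 25 + 40 + 70 = 135 minutes on the dolly.
Since 135 ≤ 161, they fit within the window.

Yes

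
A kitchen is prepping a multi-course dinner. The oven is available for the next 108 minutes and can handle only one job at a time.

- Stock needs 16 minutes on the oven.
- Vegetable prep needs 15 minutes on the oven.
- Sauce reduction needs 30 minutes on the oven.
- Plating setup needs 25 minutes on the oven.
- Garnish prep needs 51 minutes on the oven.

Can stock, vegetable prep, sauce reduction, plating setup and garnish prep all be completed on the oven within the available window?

No

Running back to back, the jobs need 16 + 15 + 30 + 25 + 51 = 137 minutes on the oven.
Since 137 > 108, they cannot all fit.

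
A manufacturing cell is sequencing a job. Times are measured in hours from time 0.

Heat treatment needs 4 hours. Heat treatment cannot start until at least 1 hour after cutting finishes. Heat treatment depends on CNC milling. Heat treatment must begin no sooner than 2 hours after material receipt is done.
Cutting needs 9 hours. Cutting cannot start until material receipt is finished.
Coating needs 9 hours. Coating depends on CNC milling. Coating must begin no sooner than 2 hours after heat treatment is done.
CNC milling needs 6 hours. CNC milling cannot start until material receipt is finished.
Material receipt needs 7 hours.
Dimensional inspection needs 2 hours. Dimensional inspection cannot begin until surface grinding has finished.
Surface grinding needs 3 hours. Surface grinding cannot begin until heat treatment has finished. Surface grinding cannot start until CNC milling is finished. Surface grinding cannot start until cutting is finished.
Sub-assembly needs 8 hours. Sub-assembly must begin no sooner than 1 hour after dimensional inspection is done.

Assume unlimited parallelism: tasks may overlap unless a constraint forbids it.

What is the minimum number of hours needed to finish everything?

35

Material receipt has no prerequisites, so it starts at hour 0 and finishes at hour 7.
After material receipt (finishes hour 7), CNC milling can start at hour 7 and finishes at hour 13.
Cutting waits on material receipt (finishes hour 7), so it starts at hour 7 and finishes at 7 + 9 = hour 16.
For heat treatment: cutting (finishes hour 16, plus 1-hour gap → hour 17); CNC milling (finishes hour 13); material receipt (finishes hour 7, plus 2-hour gap → hour 9). Taking the maximum gives a start of hour 17, and it finishes at 17 + 4 = hour 21.
Coating cannot start until CNC milling (finishes hour 13); heat treatment (finishes hour 21, plus 2-hour gap → hour 23). The controlling bound is hour 23, so coating finishes at 23 + 9 = hour 32.
Surface grinding has to wait for heat treatment (finishes hour 21); CNC milling (finishes hour 13); cutting (finishes hour 16). The latest of these is hour 21, so surface grinding runs hour 21 to 21 + 3 = hour 24.
Dimensional inspection cannot begin until surface grinding (finishes hour 24). It runs from hour 24 to 24 + 2 = hour 26.
After dimensional inspection (finishes hour 26, plus 1-hour gap → hour 27), sub-assembly can start at hour 27 and finishes at hour 35.
All tasks are finished once the last one completes. Finish times: Material receipt at 7, Cutting at 16, CNC milling at 13, Heat treatment at 21, Surface grinding at 24, Dimensional inspection at 26, Coating at 32, Sub-assembly at 35. The latest is hour 35.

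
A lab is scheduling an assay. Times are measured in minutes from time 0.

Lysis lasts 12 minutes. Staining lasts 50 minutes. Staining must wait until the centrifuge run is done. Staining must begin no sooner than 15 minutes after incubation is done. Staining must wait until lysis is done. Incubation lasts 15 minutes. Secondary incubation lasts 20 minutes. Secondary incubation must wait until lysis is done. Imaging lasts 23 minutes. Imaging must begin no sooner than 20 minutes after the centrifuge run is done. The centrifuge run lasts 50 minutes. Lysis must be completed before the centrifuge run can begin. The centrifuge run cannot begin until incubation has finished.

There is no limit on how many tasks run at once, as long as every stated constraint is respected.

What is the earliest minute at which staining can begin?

Incubation can start immediately at minute 0; it finishes at minute 15.
Lysis can start immediately at minute 0; it finishes at minute 12.
The centrifuge run needs all of lysis (finishes minute 12); incubation (finishes minute 15). That puts its earliest start at minute 15; it finishes at 15 + 50 = minute 65.
Staining waits on the centrifuge run (finishes minute 65); incubation (finishes minute 15, plus 15-minute gap → minute 30); lysis (finishes minute 12). The latest of these is minute 65, which is the earliest staining can start.

65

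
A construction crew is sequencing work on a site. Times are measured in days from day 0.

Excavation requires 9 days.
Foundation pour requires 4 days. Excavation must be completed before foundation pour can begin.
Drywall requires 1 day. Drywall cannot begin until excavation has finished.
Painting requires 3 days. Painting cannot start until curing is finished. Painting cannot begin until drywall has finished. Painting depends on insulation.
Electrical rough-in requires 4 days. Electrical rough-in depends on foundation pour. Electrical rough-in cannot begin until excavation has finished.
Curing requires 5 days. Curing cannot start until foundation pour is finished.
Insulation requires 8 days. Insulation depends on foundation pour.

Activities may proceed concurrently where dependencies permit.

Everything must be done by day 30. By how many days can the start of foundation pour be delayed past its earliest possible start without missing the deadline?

Excavation has no prerequisites, so it starts at day 0 and finishes at day 9.
Foundation pour cannot begin until excavation (finishes day 9). It runs from day 9 to 9 + 4 = day 13.

Working backward from the deadline:
Painting must finish by day 30; it takes 3 days, so it must start by 30 − 3 = day 27.
Curing feeds into painting (must start by day 27); so curing must finish by day 27 and therefore start by day 22.
Electrical rough-in has no dependents, so it just needs to finish by day 30. Starting by 30 − 4 = day 26 achieves that.
Since painting (must start by day 27) depends on it, insulation must finish by day 27. Backing off its 8-day duration gives a latest start of day 19.
Foundation pour must finish in time for curing (must start by day 22); electrical rough-in (must start by day 26); insulation (must start by day 19). The tightest is day 19, so foundation pour must start by 19 − 4 = day 15.
So foundation pour can start as early as day 9 and as late as day 15, giving 15 − 9 = 6 days of slack.

6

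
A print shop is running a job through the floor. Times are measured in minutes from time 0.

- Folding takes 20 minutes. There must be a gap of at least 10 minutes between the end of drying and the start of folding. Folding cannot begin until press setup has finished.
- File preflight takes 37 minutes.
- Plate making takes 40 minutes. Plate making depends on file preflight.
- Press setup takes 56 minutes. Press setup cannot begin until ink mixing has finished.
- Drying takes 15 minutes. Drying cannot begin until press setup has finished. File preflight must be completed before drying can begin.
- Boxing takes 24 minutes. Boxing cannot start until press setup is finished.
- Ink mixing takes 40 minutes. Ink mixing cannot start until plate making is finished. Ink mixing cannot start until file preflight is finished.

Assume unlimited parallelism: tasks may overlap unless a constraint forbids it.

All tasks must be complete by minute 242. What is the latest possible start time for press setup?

141

Nothing follows folding; the deadline of minute 242 is its only limit. It must start by 242 − 20 = minute 222.
Drying must finish before folding (must start by minute 222, minus 10-minute gap → minute 212). With a 15-minute duration, drying must start by 212 − 15 = minute 197.
Boxing must finish by minute 242; it takes 24 minutes, so it must start by 242 − 24 = minute 218.
For press setup: drying (must start by minute 197); folding (must start by minute 222); boxing (must start by minute 218). The most restrictive is minute 197; with a 56-minute duration, press setup must start by minute 141.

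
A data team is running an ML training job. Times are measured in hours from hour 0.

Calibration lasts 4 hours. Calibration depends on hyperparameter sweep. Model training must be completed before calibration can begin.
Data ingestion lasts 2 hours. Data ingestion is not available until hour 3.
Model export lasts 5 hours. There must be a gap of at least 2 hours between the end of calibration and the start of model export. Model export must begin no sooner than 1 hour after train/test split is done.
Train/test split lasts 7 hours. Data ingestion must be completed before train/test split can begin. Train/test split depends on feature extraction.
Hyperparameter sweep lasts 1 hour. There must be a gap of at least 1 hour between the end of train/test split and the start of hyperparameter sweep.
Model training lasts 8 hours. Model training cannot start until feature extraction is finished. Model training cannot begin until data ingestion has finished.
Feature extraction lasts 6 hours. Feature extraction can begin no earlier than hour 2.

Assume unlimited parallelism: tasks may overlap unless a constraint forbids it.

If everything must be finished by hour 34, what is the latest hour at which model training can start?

Nothing follows model export; the deadline of hour 34 is its only limit. It must start by 34 − 5 = hour 29.
Calibration has to be done before model export (must start by hour 29, minus 2-hour gap → hour 27). That means finishing by hour 27, i.e. starting by 27 − 4 = hour 23.
Model training feeds into calibration (must start by hour 23); so model training must finish by hour 23 and therefore start by hour 15.

15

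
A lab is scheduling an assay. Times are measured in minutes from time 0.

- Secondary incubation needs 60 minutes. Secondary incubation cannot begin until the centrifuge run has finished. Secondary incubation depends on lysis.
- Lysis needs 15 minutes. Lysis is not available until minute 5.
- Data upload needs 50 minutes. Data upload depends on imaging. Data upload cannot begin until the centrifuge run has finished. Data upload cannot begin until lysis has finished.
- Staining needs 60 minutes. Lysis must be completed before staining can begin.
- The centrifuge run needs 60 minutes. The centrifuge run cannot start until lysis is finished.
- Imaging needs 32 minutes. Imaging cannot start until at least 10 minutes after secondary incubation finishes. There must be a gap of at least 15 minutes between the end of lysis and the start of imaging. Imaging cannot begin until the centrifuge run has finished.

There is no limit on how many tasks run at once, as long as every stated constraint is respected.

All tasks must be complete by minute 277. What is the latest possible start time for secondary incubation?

125

Data upload has no dependents, so it just needs to finish by minute 277. Starting by 277 − 50 = minute 227 achieves that.
Imaging feeds into data upload (must start by minute 227); so imaging must finish by minute 227 and therefore start by minute 195.
Secondary incubation feeds into imaging (must start by minute 195, minus 10-minute gap → minute 185); so secondary incubation must finish by minute 185 and therefore start by minute 125.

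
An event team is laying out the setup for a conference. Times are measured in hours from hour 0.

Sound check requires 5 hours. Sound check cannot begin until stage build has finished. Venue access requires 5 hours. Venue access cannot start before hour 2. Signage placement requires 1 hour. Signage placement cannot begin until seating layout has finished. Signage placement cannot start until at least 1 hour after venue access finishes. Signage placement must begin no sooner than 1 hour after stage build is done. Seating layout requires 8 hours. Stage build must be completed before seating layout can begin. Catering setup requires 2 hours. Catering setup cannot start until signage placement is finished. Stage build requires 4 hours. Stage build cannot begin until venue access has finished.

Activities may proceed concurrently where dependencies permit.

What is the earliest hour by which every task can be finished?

After its own release at hour 2, venue access can start at hour 2 and finishes at hour 7.
Stage build waits on venue access (finishes hour 7), so it starts at hour 7 and finishes at 7 + 4 = hour 11.
After stage build (finishes hour 11), sound check can start at hour 11 and finishes at hour 16.
After stage build (finishes hour 11), seating layout can start at hour 11 and finishes at hour 19.
Signage placement has to wait for seating layout (finishes hour 19); venue access (finishes hour 7, plus 1-hour gap → hour 8); stage build (finishes hour 11, plus 1-hour gap → hour 12). The latest of these is hour 19, so signage placement runs hour 19 to 19 + 1 = hour 20.
Catering setup cannot begin until signage placement (finishes hour 20). It runs from hour 20 to 20 + 2 = hour 22.
All tasks are finished once the last one completes. Finish times: Venue access at 7, Stage build at 11, Seating layout at 19, Signage placement at 20, Catering setup at 22, Sound check at 16. The latest is hour 22.

22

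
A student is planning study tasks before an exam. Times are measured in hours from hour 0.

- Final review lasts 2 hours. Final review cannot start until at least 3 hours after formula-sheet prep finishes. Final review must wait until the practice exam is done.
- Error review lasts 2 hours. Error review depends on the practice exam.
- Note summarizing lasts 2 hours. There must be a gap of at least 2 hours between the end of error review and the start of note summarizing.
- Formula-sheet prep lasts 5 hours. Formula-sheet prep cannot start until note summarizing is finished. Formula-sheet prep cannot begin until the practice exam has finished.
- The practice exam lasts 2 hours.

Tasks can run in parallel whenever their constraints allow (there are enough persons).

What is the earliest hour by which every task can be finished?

18

Nothing blocks the practice exam, so it runs from hour 0 to hour 2.
After the practice exam (finishes hour 2), error review can start at hour 2 and finishes at hour 4.
After error review (finishes hour 4, plus 2-hour gap → hour 6), note summarizing can start at hour 6 and finishes at hour 8.
Formula-sheet prep has to wait for note summarizing (finishes hour 8); the practice exam (finishes hour 2). The latest of these is hour 8, so formula-sheet prep runs hour 8 to 8 + 5 = hour 13.
For final review: formula-sheet prep (finishes hour 13, plus 3-hour gap → hour 16); the practice exam (finishes hour 2). Taking the maximum gives a start of hour 16, and it finishes at 16 + 2 = hour 18.
All tasks are finished once the last one completes. Finish times: The practice exam at 2, Error review at 4, Note summarizing at 8, Formula-sheet prep at 13, Final review at 18. The latest is hour 18.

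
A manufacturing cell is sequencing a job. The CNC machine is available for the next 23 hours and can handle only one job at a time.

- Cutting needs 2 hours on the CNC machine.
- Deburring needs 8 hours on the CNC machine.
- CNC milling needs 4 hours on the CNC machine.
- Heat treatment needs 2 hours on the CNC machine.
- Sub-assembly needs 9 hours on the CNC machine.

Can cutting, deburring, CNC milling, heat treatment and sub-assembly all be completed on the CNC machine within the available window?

Running back to back, the jobs need 2 + 8 + 4 + 2 + 9 = 25 hours on the CNC machine.
Since 25 > 23, they cannot all fit.

No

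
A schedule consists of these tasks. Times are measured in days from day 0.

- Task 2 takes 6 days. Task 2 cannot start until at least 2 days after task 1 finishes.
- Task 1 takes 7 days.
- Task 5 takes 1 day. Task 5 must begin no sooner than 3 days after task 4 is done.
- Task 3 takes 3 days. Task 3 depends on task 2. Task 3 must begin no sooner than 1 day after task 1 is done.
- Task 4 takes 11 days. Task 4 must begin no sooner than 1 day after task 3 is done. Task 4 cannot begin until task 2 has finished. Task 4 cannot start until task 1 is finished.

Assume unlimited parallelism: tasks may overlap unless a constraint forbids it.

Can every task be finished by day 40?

Yes

Task 1 has no prerequisites, so it starts at day 0 and finishes at day 7.
Task 2 waits on task 1 (finishes day 7, plus 2-day gap → day 9), so it starts at day 9 and finishes at 9 + 6 = day 15.
Task 3 cannot start until task 2 (finishes day 15); task 1 (finishes day 7, plus 1-day gap → day 8). The controlling bound is day 15, so task 3 finishes at 15 + 3 = day 18.
For task 4: task 3 (finishes day 18, plus 1-day gap → day 19); task 2 (finishes day 15); task 1 (finishes day 7). Taking the maximum gives a start of day 19, and it finishes at 19 + 11 = day 30.
After task 4 (finishes day 30, plus 3-day gap → day 33), task 5 can start at day 33 and finishes at day 34.
Every task is finished by day 34, which is no later than the deadline of 40, so the schedule is feasible.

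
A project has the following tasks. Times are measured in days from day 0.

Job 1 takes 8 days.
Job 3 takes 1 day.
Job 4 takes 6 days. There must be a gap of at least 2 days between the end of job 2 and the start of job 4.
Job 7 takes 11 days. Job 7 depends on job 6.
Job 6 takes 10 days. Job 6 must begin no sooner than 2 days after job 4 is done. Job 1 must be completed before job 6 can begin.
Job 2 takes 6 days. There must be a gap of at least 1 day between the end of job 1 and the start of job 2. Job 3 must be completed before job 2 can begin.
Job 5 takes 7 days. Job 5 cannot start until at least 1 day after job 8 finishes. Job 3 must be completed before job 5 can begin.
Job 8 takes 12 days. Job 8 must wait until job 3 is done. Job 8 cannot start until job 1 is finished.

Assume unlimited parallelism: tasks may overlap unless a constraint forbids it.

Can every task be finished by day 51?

Yes

Job 3 has no prerequisites, so it starts at day 0 and finishes at day 1.
Job 1 can start immediately at day 0; it finishes at day 8.
Job 8 needs all of job 3 (finishes day 1); job 1 (finishes day 8). That puts its earliest start at day 8; it finishes at 8 + 12 = day 20.
Job 5 has to wait for job 8 (finishes day 20, plus 1-day gap → day 21); job 3 (finishes day 1). The latest of these is day 21, so job 5 runs day 21 to 21 + 7 = day 28.
For job 2: job 1 (finishes day 8, plus 1-day gap → day 9); job 3 (finishes day 1). Taking the maximum gives a start of day 9, and it finishes at 9 + 6 = day 15.
Job 4 waits on job 2 (finishes day 15, plus 2-day gap → day 17), so it starts at day 17 and finishes at 17 + 6 = day 23.
Job 6 needs all of job 4 (finishes day 23, plus 2-day gap → day 25); job 1 (finishes day 8). That puts its earliest start at day 25; it finishes at 25 + 10 = day 35.
Job 7 cannot begin until job 6 (finishes day 35). It runs from day 35 to 35 + 11 = day 46.
Every task is finished by day 46, which is no later than the deadline of 51, so the schedule is feasible.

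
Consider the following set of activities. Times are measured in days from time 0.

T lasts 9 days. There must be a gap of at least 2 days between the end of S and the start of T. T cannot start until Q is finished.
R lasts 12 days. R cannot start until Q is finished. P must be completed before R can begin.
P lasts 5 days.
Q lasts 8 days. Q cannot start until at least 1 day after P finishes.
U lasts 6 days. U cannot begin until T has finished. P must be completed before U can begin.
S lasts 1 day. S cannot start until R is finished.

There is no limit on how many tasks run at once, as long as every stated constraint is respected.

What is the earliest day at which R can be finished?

P has no prerequisites, so it starts at day 0 and finishes at day 5.
Q waits on P (finishes day 5, plus 1-day gap → day 6), so it starts at day 6 and finishes at 6 + 8 = day 14.
R needs all of Q (finishes day 14); P (finishes day 5). That puts its earliest start at day 14; it finishes at 14 + 12 = day 26.

26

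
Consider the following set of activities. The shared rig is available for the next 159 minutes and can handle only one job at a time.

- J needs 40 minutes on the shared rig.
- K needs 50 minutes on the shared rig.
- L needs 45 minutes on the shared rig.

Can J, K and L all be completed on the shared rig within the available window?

Running back to back, the jobs need 40 + 50 + 45 = 135 minutes on the shared rig.
Since 135 ≤ 159, they fit within the window.

Yes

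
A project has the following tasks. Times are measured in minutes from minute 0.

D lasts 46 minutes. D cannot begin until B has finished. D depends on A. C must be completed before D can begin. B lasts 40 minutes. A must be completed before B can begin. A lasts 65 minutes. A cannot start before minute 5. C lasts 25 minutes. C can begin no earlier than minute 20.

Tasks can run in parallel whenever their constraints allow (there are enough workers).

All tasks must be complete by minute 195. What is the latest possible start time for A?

44

Nothing follows D; the deadline of minute 195 is its only limit. It must start by 195 − 46 = minute 149.
B must finish before D (must start by minute 149). With a 40-minute duration, B must start by 149 − 40 = minute 109.
A must finish in time for B (must start by minute 109); D (must start by minute 149). The tightest is minute 109, so A must start by 109 − 65 = minute 44.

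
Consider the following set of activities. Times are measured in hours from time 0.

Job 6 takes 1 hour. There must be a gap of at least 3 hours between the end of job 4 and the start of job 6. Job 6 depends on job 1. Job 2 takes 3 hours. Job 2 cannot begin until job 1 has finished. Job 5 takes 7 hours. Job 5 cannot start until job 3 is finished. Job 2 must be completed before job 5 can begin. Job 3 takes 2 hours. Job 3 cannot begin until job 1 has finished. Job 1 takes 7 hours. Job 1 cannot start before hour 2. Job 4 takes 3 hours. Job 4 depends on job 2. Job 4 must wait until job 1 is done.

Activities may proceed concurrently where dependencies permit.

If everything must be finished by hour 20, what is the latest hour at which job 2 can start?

To finish by hour 20, job 6 (duration 1) must start no later than hour 19.
Job 4 has to be done before job 6 (must start by hour 19, minus 3-hour gap → hour 16). That means finishing by hour 16, i.e. starting by 16 − 3 = hour 13.
Nothing follows job 5; the deadline of hour 20 is its only limit. It must start by 20 − 7 = hour 13.
For job 2: job 4 (must start by hour 13); job 5 (must start by hour 13). The most restrictive is hour 13; with a 3-hour duration, job 2 must start by hour 10.

10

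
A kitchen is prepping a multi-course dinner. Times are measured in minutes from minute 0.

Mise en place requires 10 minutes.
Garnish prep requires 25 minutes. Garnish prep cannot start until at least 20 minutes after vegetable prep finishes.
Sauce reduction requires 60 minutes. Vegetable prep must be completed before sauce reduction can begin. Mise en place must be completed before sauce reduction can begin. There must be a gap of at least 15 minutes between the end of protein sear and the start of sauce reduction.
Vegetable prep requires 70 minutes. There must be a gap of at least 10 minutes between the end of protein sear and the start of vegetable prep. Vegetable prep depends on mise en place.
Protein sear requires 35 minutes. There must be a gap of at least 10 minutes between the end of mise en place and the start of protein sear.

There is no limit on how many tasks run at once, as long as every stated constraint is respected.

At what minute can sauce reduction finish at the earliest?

195

Nothing blocks mise en place, so it runs from minute 0 to minute 10.
After mise en place (finishes minute 10, plus 10-minute gap → minute 20), protein sear can start at minute 20 and finishes at minute 55.
For vegetable prep: protein sear (finishes minute 55, plus 10-minute gap → minute 65); mise en place (finishes minute 10). Taking the maximum gives a start of minute 65, and it finishes at 65 + 70 = minute 135.
For sauce reduction: vegetable prep (finishes minute 135); mise en place (finishes minute 10); protein sear (finishes minute 55, plus 15-minute gap → minute 70). Taking the maximum gives a start of minute 135, and it finishes at 135 + 60 = minute 195.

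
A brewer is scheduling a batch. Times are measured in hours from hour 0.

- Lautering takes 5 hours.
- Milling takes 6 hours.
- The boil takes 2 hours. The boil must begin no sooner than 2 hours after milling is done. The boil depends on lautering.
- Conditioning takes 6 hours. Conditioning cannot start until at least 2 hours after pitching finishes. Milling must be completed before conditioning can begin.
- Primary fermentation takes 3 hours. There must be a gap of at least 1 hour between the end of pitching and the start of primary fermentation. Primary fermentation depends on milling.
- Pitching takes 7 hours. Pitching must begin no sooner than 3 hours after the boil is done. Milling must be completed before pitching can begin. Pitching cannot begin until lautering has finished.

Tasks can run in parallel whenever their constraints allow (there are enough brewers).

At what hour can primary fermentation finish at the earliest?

24

Lautering can start immediately at hour 0; it finishes at hour 5.
Nothing blocks milling, so it runs from hour 0 to hour 6.
The boil needs all of milling (finishes hour 6, plus 2-hour gap → hour 8); lautering (finishes hour 5). That puts its earliest start at hour 8; it finishes at 8 + 2 = hour 10.
Pitching needs all of the boil (finishes hour 10, plus 3-hour gap → hour 13); milling (finishes hour 6); lautering (finishes hour 5). That puts its earliest start at hour 13; it finishes at 13 + 7 = hour 20.
Primary fermentation needs all of pitching (finishes hour 20, plus 1-hour gap → hour 21); milling (finishes hour 6). That puts its earliest start at hour 21; it finishes at 21 + 3 = hour 24.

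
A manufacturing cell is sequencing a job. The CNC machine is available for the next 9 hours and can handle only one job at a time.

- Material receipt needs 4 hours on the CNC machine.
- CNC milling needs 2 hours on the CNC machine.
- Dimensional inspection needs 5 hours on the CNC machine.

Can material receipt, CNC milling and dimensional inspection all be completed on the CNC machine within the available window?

No

Running back to back, the jobs need 4 + 2 + 5 = 11 hours on the CNC machine.
Since 11 > 9, they cannot all fit.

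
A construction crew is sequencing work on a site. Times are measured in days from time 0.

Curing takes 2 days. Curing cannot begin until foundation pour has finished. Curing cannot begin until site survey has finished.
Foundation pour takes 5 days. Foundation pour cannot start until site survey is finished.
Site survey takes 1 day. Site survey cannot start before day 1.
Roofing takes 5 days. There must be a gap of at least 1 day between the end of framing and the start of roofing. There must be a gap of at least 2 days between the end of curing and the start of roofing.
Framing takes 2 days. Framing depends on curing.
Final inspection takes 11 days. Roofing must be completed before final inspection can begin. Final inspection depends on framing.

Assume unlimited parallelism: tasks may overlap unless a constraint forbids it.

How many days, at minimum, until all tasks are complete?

28

After its own release at day 1, site survey can start at day 1 and finishes at day 2.
Foundation pour waits on site survey (finishes day 2), so it starts at day 2 and finishes at 2 + 5 = day 7.
Curing cannot start until foundation pour (finishes day 7); site survey (finishes day 2). The controlling bound is day 7, so curing finishes at 7 + 2 = day 9.
After curing (finishes day 9), framing can start at day 9 and finishes at day 11.
For roofing: framing (finishes day 11, plus 1-day gap → day 12); curing (finishes day 9, plus 2-day gap → day 11). Taking the maximum gives a start of day 12, and it finishes at 12 + 5 = day 17.
Final inspection cannot start until roofing (finishes day 17); framing (finishes day 11). The controlling bound is day 17, so final inspection finishes at 17 + 11 = day 28.
All tasks are finished once the last one completes. Finish times: Site survey at 2, Foundation pour at 7, Curing at 9, Framing at 11, Roofing at 17, Final inspection at 28. The latest is day 28.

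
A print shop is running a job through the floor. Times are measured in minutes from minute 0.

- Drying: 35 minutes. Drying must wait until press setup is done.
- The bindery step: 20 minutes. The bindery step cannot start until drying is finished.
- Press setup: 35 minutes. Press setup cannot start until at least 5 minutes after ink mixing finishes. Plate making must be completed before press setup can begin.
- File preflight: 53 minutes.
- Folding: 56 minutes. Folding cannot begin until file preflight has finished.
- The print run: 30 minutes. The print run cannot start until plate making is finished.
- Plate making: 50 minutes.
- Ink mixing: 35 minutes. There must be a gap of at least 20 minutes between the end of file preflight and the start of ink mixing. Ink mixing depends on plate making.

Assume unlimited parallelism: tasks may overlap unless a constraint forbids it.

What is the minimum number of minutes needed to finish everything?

203

Plate making can start immediately at minute 0; it finishes at minute 50.
The print run waits on plate making (finishes minute 50), so it starts at minute 50 and finishes at 50 + 30 = minute 80.
File preflight has no prerequisites, so it starts at minute 0 and finishes at minute 53.
Folding waits on file preflight (finishes minute 53), so it starts at minute 53 and finishes at 53 + 56 = minute 109.
Ink mixing has to wait for file preflight (finishes minute 53, plus 20-minute gap → minute 73); plate making (finishes minute 50). The latest of these is minute 73, so ink mixing runs minute 73 to 73 + 35 = minute 108.
Press setup has to wait for ink mixing (finishes minute 108, plus 5-minute gap → minute 113); plate making (finishes minute 50). The latest of these is minute 113, so press setup runs minute 113 to 113 + 35 = minute 148.
After press setup (finishes minute 148), drying can start at minute 148 and finishes at minute 183.
The bindery step cannot begin until drying (finishes minute 183). It runs from minute 183 to 183 + 20 = minute 203.
All tasks are finished once the last one completes. Finish times: File preflight at 53, Plate making at 50, Ink mixing at 108, Press setup at 148, The print run at 80, Drying at 183, Folding at 109, The bindery step at 203. The latest is minute 203.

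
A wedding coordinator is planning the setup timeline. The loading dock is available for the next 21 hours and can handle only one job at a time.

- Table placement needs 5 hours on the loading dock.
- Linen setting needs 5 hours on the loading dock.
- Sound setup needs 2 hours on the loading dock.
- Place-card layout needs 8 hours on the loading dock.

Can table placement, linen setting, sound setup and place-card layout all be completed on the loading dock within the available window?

Yes

Running back to back, the jobs need 5 + 5 + 2 + 8 = 20 hours on the loading dock.
Since 20 ≤ 21, they fit within the window.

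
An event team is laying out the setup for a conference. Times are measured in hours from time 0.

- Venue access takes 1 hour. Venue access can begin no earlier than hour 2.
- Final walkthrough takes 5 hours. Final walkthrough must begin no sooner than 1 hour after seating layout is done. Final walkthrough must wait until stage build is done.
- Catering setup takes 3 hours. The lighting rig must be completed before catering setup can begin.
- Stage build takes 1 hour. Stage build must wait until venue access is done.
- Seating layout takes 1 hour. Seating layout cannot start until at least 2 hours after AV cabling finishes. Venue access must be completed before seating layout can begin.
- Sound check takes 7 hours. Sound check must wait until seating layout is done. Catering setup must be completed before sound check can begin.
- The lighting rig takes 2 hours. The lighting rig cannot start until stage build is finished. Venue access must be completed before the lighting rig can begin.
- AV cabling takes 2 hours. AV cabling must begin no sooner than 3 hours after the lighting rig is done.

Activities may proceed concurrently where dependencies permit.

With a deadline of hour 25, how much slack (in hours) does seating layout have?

4

After its own release at hour 2, venue access can start at hour 2 and finishes at hour 3.
Stage build waits on venue access (finishes hour 3), so it starts at hour 3 and finishes at 3 + 1 = hour 4.
The lighting rig cannot start until stage build (finishes hour 4); venue access (finishes hour 3). The controlling bound is hour 4, so the lighting rig finishes at 4 + 2 = hour 6.
AV cabling waits on the lighting rig (finishes hour 6, plus 3-hour gap → hour 9), so it starts at hour 9 and finishes at 9 + 2 = hour 11.
Seating layout has to wait for AV cabling (finishes hour 11, plus 2-hour gap → hour 13); venue access (finishes hour 3). The latest of these is hour 13, so seating layout runs hour 13 to 13 + 1 = hour 14.

Working backward from the deadline:
Sound check has no dependents, so it just needs to finish by hour 25. Starting by 25 − 7 = hour 18 achieves that.
To finish by hour 25, final walkthrough (duration 5) must start no later than hour 20.
Seating layout must finish in time for sound check (must start by hour 18); final walkthrough (must start by hour 20, minus 1-hour gap → hour 19). The tightest is hour 18, so seating layout must start by 18 − 1 = hour 17.
So seating layout can start as early as hour 13 and as late as hour 17, giving 17 − 13 = 4 hours of slack.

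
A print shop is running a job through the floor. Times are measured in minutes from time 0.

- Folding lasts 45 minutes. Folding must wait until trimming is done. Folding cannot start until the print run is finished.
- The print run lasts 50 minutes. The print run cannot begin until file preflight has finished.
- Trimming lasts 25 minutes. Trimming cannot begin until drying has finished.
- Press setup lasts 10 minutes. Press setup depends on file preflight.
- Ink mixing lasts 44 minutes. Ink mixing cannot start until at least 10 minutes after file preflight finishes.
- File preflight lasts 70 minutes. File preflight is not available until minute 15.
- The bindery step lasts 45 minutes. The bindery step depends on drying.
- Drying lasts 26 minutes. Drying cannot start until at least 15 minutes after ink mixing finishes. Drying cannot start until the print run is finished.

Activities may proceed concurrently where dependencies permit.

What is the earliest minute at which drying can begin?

After its own release at minute 15, file preflight can start at minute 15 and finishes at minute 85.
After file preflight (finishes minute 85), the print run can start at minute 85 and finishes at minute 135.
Ink mixing waits on file preflight (finishes minute 85, plus 10-minute gap → minute 95), so it starts at minute 95 and finishes at 95 + 44 = minute 139.
Drying waits on ink mixing (finishes minute 139, plus 15-minute gap → minute 154); the print run (finishes minute 135). The latest of these is minute 154, which is the earliest drying can start.

154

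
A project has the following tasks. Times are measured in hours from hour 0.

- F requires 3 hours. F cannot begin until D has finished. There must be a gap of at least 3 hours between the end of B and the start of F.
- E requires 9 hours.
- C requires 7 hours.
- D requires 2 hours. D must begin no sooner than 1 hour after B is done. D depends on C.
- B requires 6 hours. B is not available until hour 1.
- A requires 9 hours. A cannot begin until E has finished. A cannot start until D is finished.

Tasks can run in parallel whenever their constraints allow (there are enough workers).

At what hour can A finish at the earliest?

19

Nothing blocks E, so it runs from hour 0 to hour 9.
C can start immediately at hour 0; it finishes at hour 7.
B cannot begin until its own release at hour 1. It runs from hour 1 to 1 + 6 = hour 7.
D needs all of B (finishes hour 7, plus 1-hour gap → hour 8); C (finishes hour 7). That puts its earliest start at hour 8; it finishes at 8 + 2 = hour 10.
A needs all of E (finishes hour 9); D (finishes hour 10). That puts its earliest start at hour 10; it finishes at 10 + 9 = hour 19.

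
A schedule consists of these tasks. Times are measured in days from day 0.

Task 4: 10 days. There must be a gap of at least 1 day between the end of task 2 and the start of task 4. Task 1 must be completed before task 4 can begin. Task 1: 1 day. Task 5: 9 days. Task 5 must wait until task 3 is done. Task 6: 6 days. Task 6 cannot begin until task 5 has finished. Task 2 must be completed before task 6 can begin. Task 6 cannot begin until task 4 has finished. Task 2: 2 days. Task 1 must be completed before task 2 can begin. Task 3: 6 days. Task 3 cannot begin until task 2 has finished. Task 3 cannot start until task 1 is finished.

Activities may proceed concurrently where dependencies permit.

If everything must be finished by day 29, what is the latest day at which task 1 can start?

5

Task 6 must finish by day 29; it takes 6 days, so it must start by 29 − 6 = day 23.
Since task 6 (must start by day 23) depends on it, task 5 must finish by day 23. Backing off its 9-day duration gives a latest start of day 14.
Since task 5 (must start by day 14) depends on it, task 3 must finish by day 14. Backing off its 6-day duration gives a latest start of day 8.
Task 4 must finish before task 6 (must start by day 23). With a 10-day duration, task 4 must start by 23 − 10 = day 13.
Task 2 has several dependents: task 3 (must start by day 8); task 4 (must start by day 13, minus 1-day gap → day 12); task 6 (must start by day 23). The earliest of those limits is day 8, so task 2 must start by 8 − 2 = day 6.
For task 1: task 2 (must start by day 6); task 3 (must start by day 8); task 4 (must start by day 13). The most restrictive is day 6; with a 1-day duration, task 1 must start by day 5.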